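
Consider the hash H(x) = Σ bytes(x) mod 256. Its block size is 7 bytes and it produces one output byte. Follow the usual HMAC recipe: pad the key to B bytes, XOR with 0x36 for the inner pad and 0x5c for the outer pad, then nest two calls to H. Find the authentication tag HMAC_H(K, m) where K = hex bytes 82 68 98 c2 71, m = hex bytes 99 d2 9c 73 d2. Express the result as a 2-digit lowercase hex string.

Key hex bytes 82 68 98 c2 71 is 5 bytes ≤ B = 7; zero-pad to 7 bytes: K' = 82 68 98 c2 71 00 00.
K' ⊕ ipad = b4 5e ae f4 47 36 36.  K' ⊕ opad = de 34 c4 9e 2d 5c 5c.
Inner input = (K'⊕ipad) ∥ m = b4 5e ae f4 47 36 36 ∥ 99 d2 9c 73 d2.
Inner hash: sum = 180+94+174+244+71+54+54+153+210+156+115+210 = 1715; mod 256 = 179 → b3.
Outer input = (K'⊕opad) ∥ inner = de 34 c4 9e 2d 5c 5c ∥ b3.
Outer hash (tag): sum = 222+52+196+158+45+92+92+179 = 1036; mod 256 = 12 → 0c.

0c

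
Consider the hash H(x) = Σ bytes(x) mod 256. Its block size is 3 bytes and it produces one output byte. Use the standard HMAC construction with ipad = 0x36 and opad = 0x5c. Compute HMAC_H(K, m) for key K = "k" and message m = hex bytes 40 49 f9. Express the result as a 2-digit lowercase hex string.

3a

Key "k" = 6b is 1 byte ≤ B = 3; zero-pad to 3 bytes: K' = 6b 00 00.
K' ⊕ ipad = 5d 36 36.  K' ⊕ opad = 37 5c 5c.
Inner input = (K'⊕ipad) ∥ m = 5d 36 36 ∥ 40 49 f9.
Inner hash: sum = 93+54+54+64+73+249 = 587; mod 256 = 75 → 4b.
Outer input = (K'⊕opad) ∥ inner = 37 5c 5c ∥ 4b.
Outer hash (tag): sum = 55+92+92+75 = 314; mod 256 = 58 → 3a.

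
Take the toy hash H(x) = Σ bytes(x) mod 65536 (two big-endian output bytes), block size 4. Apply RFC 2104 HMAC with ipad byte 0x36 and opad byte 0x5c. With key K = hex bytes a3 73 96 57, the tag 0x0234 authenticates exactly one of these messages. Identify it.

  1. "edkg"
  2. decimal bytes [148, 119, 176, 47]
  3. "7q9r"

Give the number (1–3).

Key hex bytes a3 73 96 57 is exactly B = 4 bytes: K' = a3 73 96 57.
K' ⊕ ipad = 95 45 a0 61; K' ⊕ opad = ff 2f ca 0b.
m1: inner = H(95 45 a0 61 65 64 6b 67) = 03 76; tag = H(ff 2f ca 0b 03 76) = 027c
m2: inner = H(95 45 a0 61 94 77 b0 2f) = 03 c5; tag = H(ff 2f ca 0b 03 c5) = 02cb
m3: inner = H(95 45 a0 61 37 71 39 72) = 03 2e; tag = H(ff 2f ca 0b 03 2e) = 0234 ← matches

3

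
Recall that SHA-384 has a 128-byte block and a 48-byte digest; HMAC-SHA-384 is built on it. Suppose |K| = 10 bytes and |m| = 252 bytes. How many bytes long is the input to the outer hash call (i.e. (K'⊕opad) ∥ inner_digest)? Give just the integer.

Key is 10 ≤ 128 bytes, zero-padded: |K'| = 128.
Outer input = (K'⊕opad) ∥ H(inner) → 128 + 48 = 176 bytes.

176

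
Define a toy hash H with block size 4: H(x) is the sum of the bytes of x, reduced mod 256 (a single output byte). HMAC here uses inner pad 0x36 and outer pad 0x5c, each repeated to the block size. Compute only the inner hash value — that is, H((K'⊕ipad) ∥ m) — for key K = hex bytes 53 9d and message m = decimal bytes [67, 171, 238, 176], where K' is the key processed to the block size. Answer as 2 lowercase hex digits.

08

Key hex bytes 53 9d is 2 bytes ≤ B = 4; zero-pad to 4 bytes: K' = 53 9d 00 00.
K' ⊕ ipad = 65 ab 36 36.
Inner input = 65 ab 36 36 ∥ 43 ab ee b0.
Inner hash: sum = 101+171+54+54+67+171+238+176 = 1032; mod 256 = 8 → 08.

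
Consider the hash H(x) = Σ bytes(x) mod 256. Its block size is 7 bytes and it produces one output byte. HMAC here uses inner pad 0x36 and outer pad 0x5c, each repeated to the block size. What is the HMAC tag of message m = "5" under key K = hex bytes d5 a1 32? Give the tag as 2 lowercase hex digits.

ef

Key hex bytes d5 a1 32 is 3 bytes ≤ B = 7; zero-pad to 7 bytes: K' = d5 a1 32 00 00 00 00.
K' ⊕ ipad = e3 97 04 36 36 36 36.  K' ⊕ opad = 89 fd 6e 5c 5c 5c 5c.
Inner input = (K'⊕ipad) ∥ m = e3 97 04 36 36 36 36 ∥ 35.
Inner hash: sum = 227+151+4+54+54+54+54+53 = 651; mod 256 = 139 → 8b.
Outer input = (K'⊕opad) ∥ inner = 89 fd 6e 5c 5c 5c 5c ∥ 8b.
Outer hash (tag): sum = 137+253+110+92+92+92+92+139 = 1007; mod 256 = 239 → ef.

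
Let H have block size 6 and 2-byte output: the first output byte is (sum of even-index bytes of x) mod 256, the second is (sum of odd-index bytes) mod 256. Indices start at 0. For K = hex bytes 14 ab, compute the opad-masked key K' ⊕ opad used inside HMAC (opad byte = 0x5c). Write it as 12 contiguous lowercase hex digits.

48f75c5c5c5c

Key hex bytes 14 ab is 2 bytes ≤ B = 6; zero-pad to 6 bytes: K' = 14 ab 00 00 00 00.
XOR each byte with 0x5c: 14⊕5c=48, ab⊕5c=f7, 00⊕5c=5c, 00⊕5c=5c, 00⊕5c=5c, 00⊕5c=5c.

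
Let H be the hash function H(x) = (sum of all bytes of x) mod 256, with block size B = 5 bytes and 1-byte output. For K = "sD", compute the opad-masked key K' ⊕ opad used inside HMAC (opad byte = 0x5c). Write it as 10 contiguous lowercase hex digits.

2f185c5c5c

Key "sD" = 73 44 is 2 bytes ≤ B = 5; zero-pad to 5 bytes: K' = 73 44 00 00 00.
XOR each byte with 0x5c: 73⊕5c=2f, 44⊕5c=18, 00⊕5c=5c, 00⊕5c=5c, 00⊕5c=5c.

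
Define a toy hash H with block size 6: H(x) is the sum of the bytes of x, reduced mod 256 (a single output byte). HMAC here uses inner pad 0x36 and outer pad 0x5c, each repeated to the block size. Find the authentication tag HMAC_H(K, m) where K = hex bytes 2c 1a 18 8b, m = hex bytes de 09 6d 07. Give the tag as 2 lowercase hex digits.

Key hex bytes 2c 1a 18 8b is 4 bytes ≤ B = 6; zero-pad to 6 bytes: K' = 2c 1a 18 8b 00 00.
K' ⊕ ipad = 1a 2c 2e bd 36 36.  K' ⊕ opad = 70 46 44 d7 5c 5c.
Inner input = (K'⊕ipad) ∥ m = 1a 2c 2e bd 36 36 ∥ de 09 6d 07.
Inner hash: sum = 26+44+46+189+54+54+222+9+109+7 = 760; mod 256 = 248 → f8.
Outer input = (K'⊕opad) ∥ inner = 70 46 44 d7 5c 5c ∥ f8.
Outer hash (tag): sum = 112+70+68+215+92+92+248 = 897; mod 256 = 129 → 81.

81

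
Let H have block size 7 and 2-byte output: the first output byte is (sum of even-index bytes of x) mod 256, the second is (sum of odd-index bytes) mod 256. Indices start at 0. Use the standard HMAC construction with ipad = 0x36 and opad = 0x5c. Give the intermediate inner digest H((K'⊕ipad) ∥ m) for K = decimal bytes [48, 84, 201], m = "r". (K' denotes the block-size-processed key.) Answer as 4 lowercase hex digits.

Key decimal bytes [48, 84, 201] = 30 54 c9 is 3 bytes ≤ B = 7; zero-pad to 7 bytes: K' = 30 54 c9 00 00 00 00.
K' ⊕ ipad = 06 62 ff 36 36 36 36.
Inner input = 06 62 ff 36 36 36 36 ∥ 72.
Inner hash: even-index sum = 369 mod 256 = 113; odd-index sum = 320 mod 256 = 64 → 71 40.

7140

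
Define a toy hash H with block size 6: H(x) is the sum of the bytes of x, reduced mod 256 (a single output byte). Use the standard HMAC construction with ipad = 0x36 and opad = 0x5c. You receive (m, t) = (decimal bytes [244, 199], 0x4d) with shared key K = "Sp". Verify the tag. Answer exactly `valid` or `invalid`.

invalid

Key "Sp" = 53 70 is 2 bytes ≤ B = 6; zero-pad to 6 bytes: K' = 53 70 00 00 00 00.
K' ⊕ ipad = 65 46 36 36 36 36; K' ⊕ opad = 0f 2c 5c 5c 5c 5c.
Inner hash: sum = 101+70+54+54+54+54+244+199 = 830; mod 256 = 62 → 3e.
Outer hash (recomputed tag): sum = 15+44+92+92+92+92+62 = 489; mod 256 = 233 → e9.
Recomputed tag = e9; claimed = 4d → mismatch.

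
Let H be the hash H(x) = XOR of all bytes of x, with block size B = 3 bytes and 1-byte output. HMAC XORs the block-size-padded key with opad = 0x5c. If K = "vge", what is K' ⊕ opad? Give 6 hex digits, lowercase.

2a3b39

Key "vge" = 76 67 65 is exactly B = 3 bytes: K' = 76 67 65.
XOR each byte with 0x5c: 76⊕5c=2a, 67⊕5c=3b, 65⊕5c=39.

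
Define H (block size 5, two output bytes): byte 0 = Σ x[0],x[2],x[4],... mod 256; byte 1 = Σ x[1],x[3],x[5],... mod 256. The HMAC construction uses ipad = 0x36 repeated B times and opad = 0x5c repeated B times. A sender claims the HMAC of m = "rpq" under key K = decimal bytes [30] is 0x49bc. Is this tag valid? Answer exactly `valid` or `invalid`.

valid

Key decimal bytes [30] = 1e is 1 byte ≤ B = 5; zero-pad to 5 bytes: K' = 1e 00 00 00 00.
K' ⊕ ipad = 28 36 36 36 36; K' ⊕ opad = 42 5c 5c 5c 5c.
Inner hash: even-index sum = 260 mod 256 = 4; odd-index sum = 335 mod 256 = 79 → 04 4f.
Outer hash (recomputed tag): even-index sum = 329 mod 256 = 73; odd-index sum = 188 mod 256 = 188 → 49 bc.
Recomputed tag = 49bc; claimed = 49bc → match.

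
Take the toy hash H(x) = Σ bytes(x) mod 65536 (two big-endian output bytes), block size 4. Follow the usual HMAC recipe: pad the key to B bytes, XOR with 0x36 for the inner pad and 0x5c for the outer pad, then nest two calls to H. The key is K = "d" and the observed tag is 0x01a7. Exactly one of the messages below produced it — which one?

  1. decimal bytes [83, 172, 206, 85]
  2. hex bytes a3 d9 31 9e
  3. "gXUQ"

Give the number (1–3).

Key "d" = 64 is 1 byte ≤ B = 4; zero-pad to 4 bytes: K' = 64 00 00 00.
K' ⊕ ipad = 52 36 36 36; K' ⊕ opad = 38 5c 5c 5c.
m1: inner = H(52 36 36 36 53 ac ce 55) = 03 16; tag = H(38 5c 5c 5c 03 16) = 0165
m2: inner = H(52 36 36 36 a3 d9 31 9e) = 03 3f; tag = H(38 5c 5c 5c 03 3f) = 018e
m3: inner = H(52 36 36 36 67 58 55 51) = 02 59; tag = H(38 5c 5c 5c 02 59) = 01a7 ← matches

3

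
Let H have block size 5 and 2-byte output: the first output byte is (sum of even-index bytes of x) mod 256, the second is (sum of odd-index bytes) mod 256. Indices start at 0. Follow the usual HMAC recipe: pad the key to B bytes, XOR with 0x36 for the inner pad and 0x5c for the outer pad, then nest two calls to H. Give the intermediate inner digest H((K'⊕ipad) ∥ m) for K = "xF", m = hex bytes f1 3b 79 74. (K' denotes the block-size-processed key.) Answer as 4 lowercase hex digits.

6910

Key "xF" = 78 46 is 2 bytes ≤ B = 5; zero-pad to 5 bytes: K' = 78 46 00 00 00.
K' ⊕ ipad = 4e 70 36 36 36.
Inner input = 4e 70 36 36 36 ∥ f1 3b 79 74.
Inner hash: even-index sum = 361 mod 256 = 105; odd-index sum = 528 mod 256 = 16 → 69 10.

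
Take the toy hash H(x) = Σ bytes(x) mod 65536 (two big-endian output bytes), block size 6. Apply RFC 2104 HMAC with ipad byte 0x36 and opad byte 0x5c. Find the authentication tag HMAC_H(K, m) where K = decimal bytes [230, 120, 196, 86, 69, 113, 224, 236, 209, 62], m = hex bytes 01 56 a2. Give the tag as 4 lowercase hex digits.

Key decimal bytes [230, 120, 196, 86, 69, 113, 224, 236, 209, 62] = e6 78 c4 56 45 71 e0 ec d1 3e is 10 bytes > B = 6, so hash it first: H(key) = 06 09, then zero-pad to 6 bytes: K' = 06 09 00 00 00 00.
K' ⊕ ipad = 30 3f 36 36 36 36.  K' ⊕ opad = 5a 55 5c 5c 5c 5c.
Inner input = (K'⊕ipad) ∥ m = 30 3f 36 36 36 36 ∥ 01 56 a2.
Inner hash: sum = 48+63+54+54+54+54+1+86+162 = 576 → 02 40.
Outer input = (K'⊕opad) ∥ inner = 5a 55 5c 5c 5c 5c ∥ 02 40.
Outer hash (tag): sum = 90+85+92+92+92+92+2+64 = 609 → 02 61.

0261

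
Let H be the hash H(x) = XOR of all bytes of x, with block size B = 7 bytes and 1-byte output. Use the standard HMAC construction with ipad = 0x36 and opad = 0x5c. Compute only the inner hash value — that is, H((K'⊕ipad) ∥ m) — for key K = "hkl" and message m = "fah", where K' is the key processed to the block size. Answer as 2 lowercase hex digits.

36

Key "hkl" = 68 6b 6c is 3 bytes ≤ B = 7; zero-pad to 7 bytes: K' = 68 6b 6c 00 00 00 00.
K' ⊕ ipad = 5e 5d 5a 36 36 36 36.
Inner input = 5e 5d 5a 36 36 36 36 ∥ 66 61 68.
Inner hash: XOR 5e⊕5d⊕5a⊕36⊕36⊕36⊕36⊕66⊕61⊕68 = 36.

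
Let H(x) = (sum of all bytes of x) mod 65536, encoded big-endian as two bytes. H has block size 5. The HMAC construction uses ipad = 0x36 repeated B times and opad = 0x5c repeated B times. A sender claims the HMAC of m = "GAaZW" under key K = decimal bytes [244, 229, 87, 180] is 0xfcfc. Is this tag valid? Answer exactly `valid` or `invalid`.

invalid

Key decimal bytes [244, 229, 87, 180] = f4 e5 57 b4 is 4 bytes ≤ B = 5; zero-pad to 5 bytes: K' = f4 e5 57 b4 00.
K' ⊕ ipad = c2 d3 61 82 36; K' ⊕ opad = a8 b9 0b e8 5c.
Inner hash: sum = 194+211+97+130+54+71+65+97+90+87 = 1096 → 04 48.
Outer hash (recomputed tag): sum = 168+185+11+232+92+4+72 = 764 → 02 fc.
Recomputed tag = 02fc; claimed = fcfc → mismatch.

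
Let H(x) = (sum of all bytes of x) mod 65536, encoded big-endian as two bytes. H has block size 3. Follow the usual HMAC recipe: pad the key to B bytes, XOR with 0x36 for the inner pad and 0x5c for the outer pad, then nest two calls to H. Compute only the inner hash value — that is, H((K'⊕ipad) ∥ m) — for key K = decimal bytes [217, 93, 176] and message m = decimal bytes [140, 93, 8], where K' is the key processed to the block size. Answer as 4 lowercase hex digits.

02d1

Key decimal bytes [217, 93, 176] = d9 5d b0 is exactly B = 3 bytes: K' = d9 5d b0.
K' ⊕ ipad = ef 6b 86.
Inner input = ef 6b 86 ∥ 8c 5d 08.
Inner hash: sum = 239+107+134+140+93+8 = 721 → 02 d1.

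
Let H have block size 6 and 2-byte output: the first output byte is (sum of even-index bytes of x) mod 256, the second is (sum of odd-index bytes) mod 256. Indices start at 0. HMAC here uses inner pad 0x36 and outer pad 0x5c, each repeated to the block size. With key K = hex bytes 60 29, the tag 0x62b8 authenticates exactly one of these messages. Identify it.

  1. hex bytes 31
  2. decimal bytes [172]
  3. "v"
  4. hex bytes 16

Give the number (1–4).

2

Key hex bytes 60 29 is 2 bytes ≤ B = 6; zero-pad to 6 bytes: K' = 60 29 00 00 00 00.
K' ⊕ ipad = 56 1f 36 36 36 36; K' ⊕ opad = 3c 75 5c 5c 5c 5c.
m1: inner = H(56 1f 36 36 36 36 31) = f3 8b; tag = H(3c 75 5c 5c 5c 5c f3 8b) = e7b8
m2: inner = H(56 1f 36 36 36 36 ac) = 6e 8b; tag = H(3c 75 5c 5c 5c 5c 6e 8b) = 62b8 ← matches
m3: inner = H(56 1f 36 36 36 36 76) = 38 8b; tag = H(3c 75 5c 5c 5c 5c 38 8b) = 2cb8
m4: inner = H(56 1f 36 36 36 36 16) = d8 8b; tag = H(3c 75 5c 5c 5c 5c d8 8b) = ccb8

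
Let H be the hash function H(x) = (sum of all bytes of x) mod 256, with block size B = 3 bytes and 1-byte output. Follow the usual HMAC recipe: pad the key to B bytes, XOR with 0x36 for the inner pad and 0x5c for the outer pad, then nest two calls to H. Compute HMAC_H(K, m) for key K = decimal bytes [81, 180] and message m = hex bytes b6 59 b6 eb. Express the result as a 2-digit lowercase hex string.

20

Key decimal bytes [81, 180] = 51 b4 is 2 bytes ≤ B = 3; zero-pad to 3 bytes: K' = 51 b4 00.
K' ⊕ ipad = 67 82 36.  K' ⊕ opad = 0d e8 5c.
Inner input = (K'⊕ipad) ∥ m = 67 82 36 ∥ b6 59 b6 eb.
Inner hash: sum = 103+130+54+182+89+182+235 = 975; mod 256 = 207 → cf.
Outer input = (K'⊕opad) ∥ inner = 0d e8 5c ∥ cf.
Outer hash (tag): sum = 13+232+92+207 = 544; mod 256 = 32 → 20.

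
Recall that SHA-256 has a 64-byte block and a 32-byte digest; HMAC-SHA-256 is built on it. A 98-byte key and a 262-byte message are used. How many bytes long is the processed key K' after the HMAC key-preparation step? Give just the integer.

Key is 98 > 64 bytes, so it is hashed to 32 bytes then zero-padded to 64: |K'| = 64.

64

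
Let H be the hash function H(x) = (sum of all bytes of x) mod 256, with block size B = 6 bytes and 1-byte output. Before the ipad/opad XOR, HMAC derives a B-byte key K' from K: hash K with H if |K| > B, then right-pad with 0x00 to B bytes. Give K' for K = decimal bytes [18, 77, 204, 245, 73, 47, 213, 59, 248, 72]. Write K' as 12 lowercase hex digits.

e80000000000

|K| = 10 > B = 6, so first hash the key.
H(K): sum = 18+77+204+245+73+47+213+59+248+72 = 1256; mod 256 = 232 → e8.
Zero-pad H(K) = e8 to 6 bytes: K' = e8 00 00 00 00 00.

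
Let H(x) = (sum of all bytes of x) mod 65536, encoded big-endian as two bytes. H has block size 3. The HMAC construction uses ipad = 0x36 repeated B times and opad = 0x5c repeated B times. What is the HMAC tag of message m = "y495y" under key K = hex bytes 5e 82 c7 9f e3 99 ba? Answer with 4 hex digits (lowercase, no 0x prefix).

011c

Key hex bytes 5e 82 c7 9f e3 99 ba is 7 bytes > B = 3, so hash it first: H(key) = 04 7c, then zero-pad to 3 bytes: K' = 04 7c 00.
K' ⊕ ipad = 32 4a 36.  K' ⊕ opad = 58 20 5c.
Inner input = (K'⊕ipad) ∥ m = 32 4a 36 ∥ 79 34 39 35 79.
Inner hash: sum = 50+74+54+121+52+57+53+121 = 582 → 02 46.
Outer input = (K'⊕opad) ∥ inner = 58 20 5c ∥ 02 46.
Outer hash (tag): sum = 88+32+92+2+70 = 284 → 01 1c.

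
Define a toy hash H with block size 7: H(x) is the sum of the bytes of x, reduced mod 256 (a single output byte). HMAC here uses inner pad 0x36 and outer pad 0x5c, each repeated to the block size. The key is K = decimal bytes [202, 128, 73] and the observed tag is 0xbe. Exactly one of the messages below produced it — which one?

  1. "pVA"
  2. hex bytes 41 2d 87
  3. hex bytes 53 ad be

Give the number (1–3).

Key decimal bytes [202, 128, 73] = ca 80 49 is 3 bytes ≤ B = 7; zero-pad to 7 bytes: K' = ca 80 49 00 00 00 00.
K' ⊕ ipad = fc b6 7f 36 36 36 36; K' ⊕ opad = 96 dc 15 5c 5c 5c 5c.
m1: inner = H(fc b6 7f 36 36 36 36 70 56 41) = 10; tag = H(96 dc 15 5c 5c 5c 5c 10) = 07
m2: inner = H(fc b6 7f 36 36 36 36 41 2d 87) = fe; tag = H(96 dc 15 5c 5c 5c 5c fe) = f5
m3: inner = H(fc b6 7f 36 36 36 36 53 ad be) = c7; tag = H(96 dc 15 5c 5c 5c 5c c7) = be ← matches

3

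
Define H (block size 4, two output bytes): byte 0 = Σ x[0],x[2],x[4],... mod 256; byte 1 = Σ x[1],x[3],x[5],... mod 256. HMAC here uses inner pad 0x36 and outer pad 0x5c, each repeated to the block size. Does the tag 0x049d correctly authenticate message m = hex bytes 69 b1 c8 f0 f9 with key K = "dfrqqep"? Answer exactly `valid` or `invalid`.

invalid

Key "dfrqqep" = 64 66 72 71 71 65 70 is 7 bytes > B = 4, so hash it first: H(key) = b7 3c, then zero-pad to 4 bytes: K' = b7 3c 00 00.
K' ⊕ ipad = 81 0a 36 36; K' ⊕ opad = eb 60 5c 5c.
Inner hash: even-index sum = 737 mod 256 = 225; odd-index sum = 481 mod 256 = 225 → e1 e1.
Outer hash (recomputed tag): even-index sum = 552 mod 256 = 40; odd-index sum = 413 mod 256 = 157 → 28 9d.
Recomputed tag = 289d; claimed = 049d → mismatch.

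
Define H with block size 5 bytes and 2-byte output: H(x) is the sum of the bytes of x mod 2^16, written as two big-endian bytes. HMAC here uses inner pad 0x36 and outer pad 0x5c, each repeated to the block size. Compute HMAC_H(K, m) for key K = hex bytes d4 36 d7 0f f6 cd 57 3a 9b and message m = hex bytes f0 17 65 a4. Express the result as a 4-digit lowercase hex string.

Key hex bytes d4 36 d7 0f f6 cd 57 3a 9b is 9 bytes > B = 5, so hash it first: H(key) = 04 df, then zero-pad to 5 bytes: K' = 04 df 00 00 00.
K' ⊕ ipad = 32 e9 36 36 36.  K' ⊕ opad = 58 83 5c 5c 5c.
Inner input = (K'⊕ipad) ∥ m = 32 e9 36 36 36 ∥ f0 17 65 a4.
Inner hash: sum = 50+233+54+54+54+240+23+101+164 = 973 → 03 cd.
Outer input = (K'⊕opad) ∥ inner = 58 83 5c 5c 5c ∥ 03 cd.
Outer hash (tag): sum = 88+131+92+92+92+3+205 = 703 → 02 bf.

02bf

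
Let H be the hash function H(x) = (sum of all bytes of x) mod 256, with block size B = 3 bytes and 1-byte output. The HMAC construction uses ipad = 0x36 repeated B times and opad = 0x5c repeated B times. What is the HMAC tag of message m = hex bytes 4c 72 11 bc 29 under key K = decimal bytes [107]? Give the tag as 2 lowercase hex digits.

Key decimal bytes [107] = 6b is 1 byte ≤ B = 3; zero-pad to 3 bytes: K' = 6b 00 00.
K' ⊕ ipad = 5d 36 36.  K' ⊕ opad = 37 5c 5c.
Inner input = (K'⊕ipad) ∥ m = 5d 36 36 ∥ 4c 72 11 bc 29.
Inner hash: sum = 93+54+54+76+114+17+188+41 = 637; mod 256 = 125 → 7d.
Outer input = (K'⊕opad) ∥ inner = 37 5c 5c ∥ 7d.
Outer hash (tag): sum = 55+92+92+125 = 364; mod 256 = 108 → 6c.

6c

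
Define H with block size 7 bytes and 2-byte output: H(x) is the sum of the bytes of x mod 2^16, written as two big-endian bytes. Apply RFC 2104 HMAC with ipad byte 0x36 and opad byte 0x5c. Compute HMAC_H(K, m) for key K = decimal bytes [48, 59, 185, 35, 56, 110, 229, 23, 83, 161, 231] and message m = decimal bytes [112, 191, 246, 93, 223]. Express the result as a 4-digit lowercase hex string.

Key decimal bytes [48, 59, 185, 35, 56, 110, 229, 23, 83, 161, 231] = 30 3b b9 23 38 6e e5 17 53 a1 e7 is 11 bytes > B = 7, so hash it first: H(key) = 04 c4, then zero-pad to 7 bytes: K' = 04 c4 00 00 00 00 00.
K' ⊕ ipad = 32 f2 36 36 36 36 36.  K' ⊕ opad = 58 98 5c 5c 5c 5c 5c.
Inner input = (K'⊕ipad) ∥ m = 32 f2 36 36 36 36 36 ∥ 70 bf f6 5d df.
Inner hash: sum = 50+242+54+54+54+54+54+112+191+246+93+223 = 1427 → 05 93.
Outer input = (K'⊕opad) ∥ inner = 58 98 5c 5c 5c 5c 5c ∥ 05 93.
Outer hash (tag): sum = 88+152+92+92+92+92+92+5+147 = 852 → 03 54.

0354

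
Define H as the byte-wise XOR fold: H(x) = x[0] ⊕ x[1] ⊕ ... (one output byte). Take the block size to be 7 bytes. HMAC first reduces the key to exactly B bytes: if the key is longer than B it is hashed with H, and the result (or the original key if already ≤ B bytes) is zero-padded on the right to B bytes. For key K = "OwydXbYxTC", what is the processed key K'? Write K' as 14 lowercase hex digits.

29000000000000

|K| = 10 > B = 7, so first hash the key.
H(K): XOR 4f⊕77⊕79⊕64⊕58⊕62⊕59⊕78⊕54⊕43 = 29.
Zero-pad H(K) = 29 to 7 bytes: K' = 29 00 00 00 00 00 00.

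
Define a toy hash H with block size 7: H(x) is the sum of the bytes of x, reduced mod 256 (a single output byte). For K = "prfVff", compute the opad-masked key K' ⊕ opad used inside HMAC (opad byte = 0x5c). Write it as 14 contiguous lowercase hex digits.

2c2e3a0a3a3a5c

Key "prfVff" = 70 72 66 56 66 66 is 6 bytes ≤ B = 7; zero-pad to 7 bytes: K' = 70 72 66 56 66 66 00.
XOR each byte with 0x5c: 70⊕5c=2c, 72⊕5c=2e, 66⊕5c=3a, 56⊕5c=0a, 66⊕5c=3a, 66⊕5c=3a, 00⊕5c=5c.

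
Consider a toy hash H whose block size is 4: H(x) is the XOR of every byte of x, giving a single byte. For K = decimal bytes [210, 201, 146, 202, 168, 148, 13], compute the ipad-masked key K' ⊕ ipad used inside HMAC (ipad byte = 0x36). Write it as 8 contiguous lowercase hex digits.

Key decimal bytes [210, 201, 146, 202, 168, 148, 13] = d2 c9 92 ca a8 94 0d is 7 bytes > B = 4, so hash it first: H(key) = 72, then zero-pad to 4 bytes: K' = 72 00 00 00.
XOR each byte with 0x36: 72⊕36=44, 00⊕36=36, 00⊕36=36, 00⊕36=36.

44363636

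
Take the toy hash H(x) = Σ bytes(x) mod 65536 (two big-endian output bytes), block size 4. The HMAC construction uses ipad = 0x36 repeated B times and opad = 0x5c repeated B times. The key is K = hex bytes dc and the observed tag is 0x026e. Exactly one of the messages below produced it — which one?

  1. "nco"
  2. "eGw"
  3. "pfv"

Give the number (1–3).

Key hex bytes dc is 1 byte ≤ B = 4; zero-pad to 4 bytes: K' = dc 00 00 00.
K' ⊕ ipad = ea 36 36 36; K' ⊕ opad = 80 5c 5c 5c.
m1: inner = H(ea 36 36 36 6e 63 6f) = 02 cc; tag = H(80 5c 5c 5c 02 cc) = 0262
m2: inner = H(ea 36 36 36 65 47 77) = 02 af; tag = H(80 5c 5c 5c 02 af) = 0245
m3: inner = H(ea 36 36 36 70 66 76) = 02 d8; tag = H(80 5c 5c 5c 02 d8) = 026e ← matches

3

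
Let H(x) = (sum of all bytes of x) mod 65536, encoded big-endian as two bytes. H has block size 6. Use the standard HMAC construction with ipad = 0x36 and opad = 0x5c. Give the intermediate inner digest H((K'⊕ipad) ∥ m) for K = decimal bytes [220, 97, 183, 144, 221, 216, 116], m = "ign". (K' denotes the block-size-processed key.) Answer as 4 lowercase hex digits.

02e3

Key decimal bytes [220, 97, 183, 144, 221, 216, 116] = dc 61 b7 90 dd d8 74 is 7 bytes > B = 6, so hash it first: H(key) = 04 ad, then zero-pad to 6 bytes: K' = 04 ad 00 00 00 00.
K' ⊕ ipad = 32 9b 36 36 36 36.
Inner input = 32 9b 36 36 36 36 ∥ 69 67 6e.
Inner hash: sum = 50+155+54+54+54+54+105+103+110 = 739 → 02 e3.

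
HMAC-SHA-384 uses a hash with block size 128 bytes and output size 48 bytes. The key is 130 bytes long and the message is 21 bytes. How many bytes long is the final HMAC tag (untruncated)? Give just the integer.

48

The tag is one SHA-384 digest: 48 bytes.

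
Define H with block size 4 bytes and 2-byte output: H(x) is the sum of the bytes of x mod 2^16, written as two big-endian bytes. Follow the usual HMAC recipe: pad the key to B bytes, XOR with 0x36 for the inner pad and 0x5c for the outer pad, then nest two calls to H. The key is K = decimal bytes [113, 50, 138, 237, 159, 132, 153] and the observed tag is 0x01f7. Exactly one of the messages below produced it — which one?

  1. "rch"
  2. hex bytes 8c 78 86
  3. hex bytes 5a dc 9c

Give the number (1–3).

3

Key decimal bytes [113, 50, 138, 237, 159, 132, 153] = 71 32 8a ed 9f 84 99 is 7 bytes > B = 4, so hash it first: H(key) = 03 d6, then zero-pad to 4 bytes: K' = 03 d6 00 00.
K' ⊕ ipad = 35 e0 36 36; K' ⊕ opad = 5f 8a 5c 5c.
m1: inner = H(35 e0 36 36 72 63 68) = 02 be; tag = H(5f 8a 5c 5c 02 be) = 0261
m2: inner = H(35 e0 36 36 8c 78 86) = 03 0b; tag = H(5f 8a 5c 5c 03 0b) = 01af
m3: inner = H(35 e0 36 36 5a dc 9c) = 03 53; tag = H(5f 8a 5c 5c 03 53) = 01f7 ← matches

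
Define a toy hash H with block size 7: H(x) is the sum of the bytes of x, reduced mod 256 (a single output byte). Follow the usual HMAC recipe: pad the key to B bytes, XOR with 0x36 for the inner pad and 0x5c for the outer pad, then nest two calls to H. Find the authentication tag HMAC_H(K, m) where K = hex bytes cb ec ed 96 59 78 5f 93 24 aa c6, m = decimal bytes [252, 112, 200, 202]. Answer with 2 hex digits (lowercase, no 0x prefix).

Key hex bytes cb ec ed 96 59 78 5f 93 24 aa c6 is 11 bytes > B = 7, so hash it first: H(key) = 91, then zero-pad to 7 bytes: K' = 91 00 00 00 00 00 00.
K' ⊕ ipad = a7 36 36 36 36 36 36.  K' ⊕ opad = cd 5c 5c 5c 5c 5c 5c.
Inner input = (K'⊕ipad) ∥ m = a7 36 36 36 36 36 36 ∥ fc 70 c8 ca.
Inner hash: sum = 167+54+54+54+54+54+54+252+112+200+202 = 1257; mod 256 = 233 → e9.
Outer input = (K'⊕opad) ∥ inner = cd 5c 5c 5c 5c 5c 5c ∥ e9.
Outer hash (tag): sum = 205+92+92+92+92+92+92+233 = 990; mod 256 = 222 → de.

de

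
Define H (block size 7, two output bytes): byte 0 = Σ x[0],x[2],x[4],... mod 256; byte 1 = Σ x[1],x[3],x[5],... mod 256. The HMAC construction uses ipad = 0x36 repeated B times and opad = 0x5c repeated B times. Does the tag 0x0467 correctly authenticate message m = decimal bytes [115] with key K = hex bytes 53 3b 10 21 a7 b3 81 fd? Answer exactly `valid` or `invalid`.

valid

Key hex bytes 53 3b 10 21 a7 b3 81 fd is 8 bytes > B = 7, so hash it first: H(key) = 8b 0c, then zero-pad to 7 bytes: K' = 8b 0c 00 00 00 00 00.
K' ⊕ ipad = bd 3a 36 36 36 36 36; K' ⊕ opad = d7 50 5c 5c 5c 5c 5c.
Inner hash: even-index sum = 351 mod 256 = 95; odd-index sum = 281 mod 256 = 25 → 5f 19.
Outer hash (recomputed tag): even-index sum = 516 mod 256 = 4; odd-index sum = 359 mod 256 = 103 → 04 67.
Recomputed tag = 0467; claimed = 0467 → match.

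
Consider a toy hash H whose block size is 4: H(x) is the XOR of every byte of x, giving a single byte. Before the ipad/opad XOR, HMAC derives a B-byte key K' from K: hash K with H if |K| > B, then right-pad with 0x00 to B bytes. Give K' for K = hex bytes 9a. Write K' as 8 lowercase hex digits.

9a000000

Key hex bytes 9a is 1 byte ≤ B = 4; zero-pad to 4 bytes: K' = 9a 00 00 00.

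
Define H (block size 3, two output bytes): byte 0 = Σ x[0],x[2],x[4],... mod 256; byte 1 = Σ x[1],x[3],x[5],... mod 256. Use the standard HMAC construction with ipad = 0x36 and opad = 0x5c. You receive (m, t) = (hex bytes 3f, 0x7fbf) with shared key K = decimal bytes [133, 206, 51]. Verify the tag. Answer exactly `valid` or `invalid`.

Key decimal bytes [133, 206, 51] = 85 ce 33 is exactly B = 3 bytes: K' = 85 ce 33.
K' ⊕ ipad = b3 f8 05; K' ⊕ opad = d9 92 6f.
Inner hash: even-index sum = 184 mod 256 = 184; odd-index sum = 311 mod 256 = 55 → b8 37.
Outer hash (recomputed tag): even-index sum = 383 mod 256 = 127; odd-index sum = 330 mod 256 = 74 → 7f 4a.
Recomputed tag = 7f4a; claimed = 7fbf → mismatch.

invalid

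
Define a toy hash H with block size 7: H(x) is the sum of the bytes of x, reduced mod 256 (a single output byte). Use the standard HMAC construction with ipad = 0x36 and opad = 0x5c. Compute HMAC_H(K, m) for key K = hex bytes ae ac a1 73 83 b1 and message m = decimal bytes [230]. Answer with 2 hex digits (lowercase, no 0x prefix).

9c

Key hex bytes ae ac a1 73 83 b1 is 6 bytes ≤ B = 7; zero-pad to 7 bytes: K' = ae ac a1 73 83 b1 00.
K' ⊕ ipad = 98 9a 97 45 b5 87 36.  K' ⊕ opad = f2 f0 fd 2f df ed 5c.
Inner input = (K'⊕ipad) ∥ m = 98 9a 97 45 b5 87 36 ∥ e6.
Inner hash: sum = 152+154+151+69+181+135+54+230 = 1126; mod 256 = 102 → 66.
Outer input = (K'⊕opad) ∥ inner = f2 f0 fd 2f df ed 5c ∥ 66.
Outer hash (tag): sum = 242+240+253+47+223+237+92+102 = 1436; mod 256 = 156 → 9c.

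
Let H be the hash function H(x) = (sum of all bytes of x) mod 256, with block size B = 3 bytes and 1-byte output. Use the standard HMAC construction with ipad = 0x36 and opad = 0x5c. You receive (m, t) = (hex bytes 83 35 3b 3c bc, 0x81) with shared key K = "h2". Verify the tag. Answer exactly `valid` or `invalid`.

valid

Key "h2" = 68 32 is 2 bytes ≤ B = 3; zero-pad to 3 bytes: K' = 68 32 00.
K' ⊕ ipad = 5e 04 36; K' ⊕ opad = 34 6e 5c.
Inner hash: sum = 94+4+54+131+53+59+60+188 = 643; mod 256 = 131 → 83.
Outer hash (recomputed tag): sum = 52+110+92+131 = 385; mod 256 = 129 → 81.
Recomputed tag = 81; claimed = 81 → match.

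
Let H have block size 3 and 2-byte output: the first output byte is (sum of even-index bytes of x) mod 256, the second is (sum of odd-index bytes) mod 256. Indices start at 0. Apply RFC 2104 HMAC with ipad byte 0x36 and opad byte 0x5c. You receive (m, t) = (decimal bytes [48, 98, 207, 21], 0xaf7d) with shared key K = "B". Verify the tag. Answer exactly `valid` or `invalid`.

Key "B" = 42 is 1 byte ≤ B = 3; zero-pad to 3 bytes: K' = 42 00 00.
K' ⊕ ipad = 74 36 36; K' ⊕ opad = 1e 5c 5c.
Inner hash: even-index sum = 289 mod 256 = 33; odd-index sum = 309 mod 256 = 53 → 21 35.
Outer hash (recomputed tag): even-index sum = 175 mod 256 = 175; odd-index sum = 125 mod 256 = 125 → af 7d.
Recomputed tag = af7d; claimed = af7d → match.

valid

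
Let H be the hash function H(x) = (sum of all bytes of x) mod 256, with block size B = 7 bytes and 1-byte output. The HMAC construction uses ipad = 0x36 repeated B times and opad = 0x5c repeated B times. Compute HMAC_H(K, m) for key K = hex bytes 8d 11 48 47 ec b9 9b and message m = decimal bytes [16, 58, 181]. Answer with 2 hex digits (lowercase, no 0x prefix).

8f

Key hex bytes 8d 11 48 47 ec b9 9b is exactly B = 7 bytes: K' = 8d 11 48 47 ec b9 9b.
K' ⊕ ipad = bb 27 7e 71 da 8f ad.  K' ⊕ opad = d1 4d 14 1b b0 e5 c7.
Inner input = (K'⊕ipad) ∥ m = bb 27 7e 71 da 8f ad ∥ 10 3a b5.
Inner hash: sum = 187+39+126+113+218+143+173+16+58+181 = 1254; mod 256 = 230 → e6.
Outer input = (K'⊕opad) ∥ inner = d1 4d 14 1b b0 e5 c7 ∥ e6.
Outer hash (tag): sum = 209+77+20+27+176+229+199+230 = 1167; mod 256 = 143 → 8f.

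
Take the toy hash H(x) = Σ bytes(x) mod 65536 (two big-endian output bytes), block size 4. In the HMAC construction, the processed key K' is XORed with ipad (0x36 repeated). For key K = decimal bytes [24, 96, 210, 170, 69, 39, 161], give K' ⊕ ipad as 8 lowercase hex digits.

Key decimal bytes [24, 96, 210, 170, 69, 39, 161] = 18 60 d2 aa 45 27 a1 is 7 bytes > B = 4, so hash it first: H(key) = 03 01, then zero-pad to 4 bytes: K' = 03 01 00 00.
XOR each byte with 0x36: 03⊕36=35, 01⊕36=37, 00⊕36=36, 00⊕36=36.

35373636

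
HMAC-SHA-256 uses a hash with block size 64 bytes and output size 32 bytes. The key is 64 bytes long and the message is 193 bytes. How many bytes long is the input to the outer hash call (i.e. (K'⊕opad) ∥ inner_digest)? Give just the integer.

96

Key is 64 ≤ 64 bytes, zero-padded: |K'| = 64.
Outer input = (K'⊕opad) ∥ H(inner) → 64 + 32 = 96 bytes.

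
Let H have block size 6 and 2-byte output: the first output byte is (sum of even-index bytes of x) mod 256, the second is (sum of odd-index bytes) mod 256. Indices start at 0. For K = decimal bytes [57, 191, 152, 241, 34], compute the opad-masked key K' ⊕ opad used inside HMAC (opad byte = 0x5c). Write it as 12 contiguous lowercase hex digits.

65e3c4ad7e5c

Key decimal bytes [57, 191, 152, 241, 34] = 39 bf 98 f1 22 is 5 bytes ≤ B = 6; zero-pad to 6 bytes: K' = 39 bf 98 f1 22 00.
XOR each byte with 0x5c: 39⊕5c=65, bf⊕5c=e3, 98⊕5c=c4, f1⊕5c=ad, 22⊕5c=7e, 00⊕5c=5c.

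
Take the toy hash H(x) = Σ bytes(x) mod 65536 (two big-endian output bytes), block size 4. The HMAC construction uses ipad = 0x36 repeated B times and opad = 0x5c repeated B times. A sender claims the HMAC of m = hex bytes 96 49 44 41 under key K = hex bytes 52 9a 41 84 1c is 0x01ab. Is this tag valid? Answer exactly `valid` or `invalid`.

Key hex bytes 52 9a 41 84 1c is 5 bytes > B = 4, so hash it first: H(key) = 01 cd, then zero-pad to 4 bytes: K' = 01 cd 00 00.
K' ⊕ ipad = 37 fb 36 36; K' ⊕ opad = 5d 91 5c 5c.
Inner hash: sum = 55+251+54+54+150+73+68+65 = 770 → 03 02.
Outer hash (recomputed tag): sum = 93+145+92+92+3+2 = 427 → 01 ab.
Recomputed tag = 01ab; claimed = 01ab → match.

valid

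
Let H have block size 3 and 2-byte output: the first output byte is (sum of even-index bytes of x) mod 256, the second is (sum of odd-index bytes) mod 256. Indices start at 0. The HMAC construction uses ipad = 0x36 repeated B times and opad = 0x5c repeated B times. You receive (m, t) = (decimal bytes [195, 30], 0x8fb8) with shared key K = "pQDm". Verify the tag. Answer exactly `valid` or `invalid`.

Key "pQDm" = 70 51 44 6d is 4 bytes > B = 3, so hash it first: H(key) = b4 be, then zero-pad to 3 bytes: K' = b4 be 00.
K' ⊕ ipad = 82 88 36; K' ⊕ opad = e8 e2 5c.
Inner hash: even-index sum = 214 mod 256 = 214; odd-index sum = 331 mod 256 = 75 → d6 4b.
Outer hash (recomputed tag): even-index sum = 399 mod 256 = 143; odd-index sum = 440 mod 256 = 184 → 8f b8.
Recomputed tag = 8fb8; claimed = 8fb8 → match.

valid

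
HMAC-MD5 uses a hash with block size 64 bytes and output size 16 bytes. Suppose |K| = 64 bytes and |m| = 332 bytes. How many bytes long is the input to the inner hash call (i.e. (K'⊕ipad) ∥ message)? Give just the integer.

Key is 64 ≤ 64 bytes, zero-padded: |K'| = 64.
Inner input = (K'⊕ipad) ∥ m → 64 + 332 = 396 bytes.

396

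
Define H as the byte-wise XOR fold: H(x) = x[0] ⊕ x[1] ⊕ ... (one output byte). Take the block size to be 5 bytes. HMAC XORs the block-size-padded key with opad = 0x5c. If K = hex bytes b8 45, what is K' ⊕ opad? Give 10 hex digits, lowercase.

Key hex bytes b8 45 is 2 bytes ≤ B = 5; zero-pad to 5 bytes: K' = b8 45 00 00 00.
XOR each byte with 0x5c: b8⊕5c=e4, 45⊕5c=19, 00⊕5c=5c, 00⊕5c=5c, 00⊕5c=5c.

e4195c5c5c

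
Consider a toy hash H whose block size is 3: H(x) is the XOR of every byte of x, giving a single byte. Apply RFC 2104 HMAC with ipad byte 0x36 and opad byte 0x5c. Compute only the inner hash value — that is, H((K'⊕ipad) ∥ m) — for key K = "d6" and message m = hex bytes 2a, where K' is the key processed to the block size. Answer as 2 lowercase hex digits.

4e

Key "d6" = 64 36 is 2 bytes ≤ B = 3; zero-pad to 3 bytes: K' = 64 36 00.
K' ⊕ ipad = 52 00 36.
Inner input = 52 00 36 ∥ 2a.
Inner hash: XOR 52⊕00⊕36⊕2a = 4e.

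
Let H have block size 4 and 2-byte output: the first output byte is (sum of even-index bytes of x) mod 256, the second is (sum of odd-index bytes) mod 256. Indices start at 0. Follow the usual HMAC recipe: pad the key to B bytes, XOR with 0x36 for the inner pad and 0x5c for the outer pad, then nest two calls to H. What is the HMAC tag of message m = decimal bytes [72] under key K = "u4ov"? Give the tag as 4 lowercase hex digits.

Key "u4ov" = 75 34 6f 76 is exactly B = 4 bytes: K' = 75 34 6f 76.
K' ⊕ ipad = 43 02 59 40.  K' ⊕ opad = 29 68 33 2a.
Inner input = (K'⊕ipad) ∥ m = 43 02 59 40 ∥ 48.
Inner hash: even-index sum = 228 mod 256 = 228; odd-index sum = 66 mod 256 = 66 → e4 42.
Outer input = (K'⊕opad) ∥ inner = 29 68 33 2a ∥ e4 42.
Outer hash (tag): even-index sum = 320 mod 256 = 64; odd-index sum = 212 mod 256 = 212 → 40 d4.

40d4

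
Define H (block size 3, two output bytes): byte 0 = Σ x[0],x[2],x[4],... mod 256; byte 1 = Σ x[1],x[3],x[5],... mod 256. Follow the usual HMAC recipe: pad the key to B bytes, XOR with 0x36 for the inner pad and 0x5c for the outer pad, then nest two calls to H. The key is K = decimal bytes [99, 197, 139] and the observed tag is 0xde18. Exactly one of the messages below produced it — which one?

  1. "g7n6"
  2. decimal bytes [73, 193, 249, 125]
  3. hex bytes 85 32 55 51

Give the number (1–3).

Key decimal bytes [99, 197, 139] = 63 c5 8b is exactly B = 3 bytes: K' = 63 c5 8b.
K' ⊕ ipad = 55 f3 bd; K' ⊕ opad = 3f 99 d7.
m1: inner = H(55 f3 bd 67 37 6e 36) = 7f c8; tag = H(3f 99 d7 7f c8) = de18 ← matches
m2: inner = H(55 f3 bd 49 c1 f9 7d) = 50 35; tag = H(3f 99 d7 50 35) = 4be9
m3: inner = H(55 f3 bd 85 32 55 51) = 95 cd; tag = H(3f 99 d7 95 cd) = e32e

1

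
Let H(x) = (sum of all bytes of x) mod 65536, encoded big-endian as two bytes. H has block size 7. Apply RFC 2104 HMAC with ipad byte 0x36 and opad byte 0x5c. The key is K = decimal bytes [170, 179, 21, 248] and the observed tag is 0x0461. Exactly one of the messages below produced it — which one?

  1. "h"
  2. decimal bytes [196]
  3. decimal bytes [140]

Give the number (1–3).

2

Key decimal bytes [170, 179, 21, 248] = aa b3 15 f8 is 4 bytes ≤ B = 7; zero-pad to 7 bytes: K' = aa b3 15 f8 00 00 00.
K' ⊕ ipad = 9c 85 23 ce 36 36 36; K' ⊕ opad = f6 ef 49 a4 5c 5c 5c.
m1: inner = H(9c 85 23 ce 36 36 36 68) = 03 1c; tag = H(f6 ef 49 a4 5c 5c 5c 03 1c) = 0405
m2: inner = H(9c 85 23 ce 36 36 36 c4) = 03 78; tag = H(f6 ef 49 a4 5c 5c 5c 03 78) = 0461 ← matches
m3: inner = H(9c 85 23 ce 36 36 36 8c) = 03 40; tag = H(f6 ef 49 a4 5c 5c 5c 03 40) = 0429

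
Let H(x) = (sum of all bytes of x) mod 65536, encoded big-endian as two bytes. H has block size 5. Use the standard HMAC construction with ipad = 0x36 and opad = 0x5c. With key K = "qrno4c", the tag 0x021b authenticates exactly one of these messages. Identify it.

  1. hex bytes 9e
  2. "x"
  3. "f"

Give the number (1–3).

3

Key "qrno4c" = 71 72 6e 6f 34 63 is 6 bytes > B = 5, so hash it first: H(key) = 02 57, then zero-pad to 5 bytes: K' = 02 57 00 00 00.
K' ⊕ ipad = 34 61 36 36 36; K' ⊕ opad = 5e 0b 5c 5c 5c.
m1: inner = H(34 61 36 36 36 9e) = 01 d5; tag = H(5e 0b 5c 5c 5c 01 d5) = 0253
m2: inner = H(34 61 36 36 36 78) = 01 af; tag = H(5e 0b 5c 5c 5c 01 af) = 022d
m3: inner = H(34 61 36 36 36 66) = 01 9d; tag = H(5e 0b 5c 5c 5c 01 9d) = 021b ← matches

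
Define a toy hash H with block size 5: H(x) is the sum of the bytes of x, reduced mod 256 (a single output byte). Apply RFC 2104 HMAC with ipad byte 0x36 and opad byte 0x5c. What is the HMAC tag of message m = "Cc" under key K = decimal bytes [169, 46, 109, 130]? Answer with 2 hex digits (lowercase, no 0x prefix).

74

Key decimal bytes [169, 46, 109, 130] = a9 2e 6d 82 is 4 bytes ≤ B = 5; zero-pad to 5 bytes: K' = a9 2e 6d 82 00.
K' ⊕ ipad = 9f 18 5b b4 36.  K' ⊕ opad = f5 72 31 de 5c.
Inner input = (K'⊕ipad) ∥ m = 9f 18 5b b4 36 ∥ 43 63.
Inner hash: sum = 159+24+91+180+54+67+99 = 674; mod 256 = 162 → a2.
Outer input = (K'⊕opad) ∥ inner = f5 72 31 de 5c ∥ a2.
Outer hash (tag): sum = 245+114+49+222+92+162 = 884; mod 256 = 116 → 74.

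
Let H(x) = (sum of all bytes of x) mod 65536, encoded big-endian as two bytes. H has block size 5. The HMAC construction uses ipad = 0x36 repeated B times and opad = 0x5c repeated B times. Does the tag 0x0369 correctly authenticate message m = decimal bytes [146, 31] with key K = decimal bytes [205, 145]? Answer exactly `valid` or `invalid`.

valid

Key decimal bytes [205, 145] = cd 91 is 2 bytes ≤ B = 5; zero-pad to 5 bytes: K' = cd 91 00 00 00.
K' ⊕ ipad = fb a7 36 36 36; K' ⊕ opad = 91 cd 5c 5c 5c.
Inner hash: sum = 251+167+54+54+54+146+31 = 757 → 02 f5.
Outer hash (recomputed tag): sum = 145+205+92+92+92+2+245 = 873 → 03 69.
Recomputed tag = 0369; claimed = 0369 → match.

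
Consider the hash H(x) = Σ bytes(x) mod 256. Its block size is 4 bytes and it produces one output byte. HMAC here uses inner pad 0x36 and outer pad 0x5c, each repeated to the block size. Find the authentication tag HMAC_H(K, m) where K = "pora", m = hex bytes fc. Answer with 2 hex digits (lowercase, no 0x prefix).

Key "pora" = 70 6f 72 61 is exactly B = 4 bytes: K' = 70 6f 72 61.
K' ⊕ ipad = 46 59 44 57.  K' ⊕ opad = 2c 33 2e 3d.
Inner input = (K'⊕ipad) ∥ m = 46 59 44 57 ∥ fc.
Inner hash: sum = 70+89+68+87+252 = 566; mod 256 = 54 → 36.
Outer input = (K'⊕opad) ∥ inner = 2c 33 2e 3d ∥ 36.
Outer hash (tag): sum = 44+51+46+61+54 = 256; mod 256 = 0 → 00.

00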